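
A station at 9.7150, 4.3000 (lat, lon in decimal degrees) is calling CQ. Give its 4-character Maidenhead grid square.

JJ29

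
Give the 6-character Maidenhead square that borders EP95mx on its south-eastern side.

Longitude subsquare m = 12; +1 → 13 = n.
Latitude subsquare x = 23; −1 → 22 = w.

EP95nw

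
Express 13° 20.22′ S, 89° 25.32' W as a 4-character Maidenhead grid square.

Offset from 180°W / 90°S: lon 90.58°, lat 76.66°.
Field: 90.58/20 → 4 → E, 76.66/10 → 7 → H; chars EH.
Square: 10.58/2 → 5, 6.66/1 → 6; chars 56.

EH56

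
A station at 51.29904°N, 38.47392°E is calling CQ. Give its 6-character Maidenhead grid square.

Add 180° to longitude and 90° to latitude: 218.4739, 141.2990.
Field: 218.4739/20 → 10 → K, 141.2990/10 → 14 → O; chars KO.
Square: 18.4739/2 → 9, 1.2990/1 → 1; chars 91.
Subsquare: 0.4739/0.0833333 → 5 → f, 0.2990/0.0416667 → 7 → h; chars fh.

KO91fh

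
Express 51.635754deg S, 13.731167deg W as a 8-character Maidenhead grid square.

Offset from 180°W / 90°S: lon 166.26883°, lat 38.36425°.
Field (20°×10°, letters A–R): 166.26883/20 → 8 → I, 38.36425/10 → 3 → D; chars ID.
Square (2°×1°, digits 0–9): 6.26883/2 → 3, 8.36425/1 → 8; chars 38.
Subsquare (5′×2.5′, letters a–x): 0.26883/0.0833333 → 3 → d, 0.36425/0.0416667 → 8 → i; chars di.
Extended square (30″×15″, digits 0–9): 0.01883/0.00833333 → 2, 0.03091/0.00416667 → 7; chars 27.

ID38di27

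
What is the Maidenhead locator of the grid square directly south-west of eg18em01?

Longitude extended square 0; −1 → -1, wraps to 9, carry into subsquare.
Longitude subsquare e = 4; −1 → 3 = d.
Latitude extended square 1; −1 → 0.

EG18dm90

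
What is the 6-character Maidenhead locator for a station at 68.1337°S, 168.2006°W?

Offset from 180°W / 90°S: lon 11.7994°, lat 21.8663°.
Field (20°×10°, letters A–R): 11.7994/20 → 0 → A, 21.8663/10 → 2 → C; chars AC.
Square (2°×1°, digits 0–9): 11.7994/2 → 5, 1.8663/1 → 1; chars 51.
Subsquare (5′×2.5′, letters a–x): 1.7994/0.0833333 → 21 → v, 0.8663/0.0416667 → 20 → u; chars vu.

AC51vu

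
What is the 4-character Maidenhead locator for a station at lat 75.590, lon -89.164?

EQ55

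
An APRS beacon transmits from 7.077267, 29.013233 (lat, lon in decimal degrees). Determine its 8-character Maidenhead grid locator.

Add 180° to longitude and 90° to latitude: 209.01323, 97.07727.
Field: lon ⌊209.01323/20⌋ = 10 → K; lat ⌊97.07727/10⌋ = 9 → J.
Square: lon ⌊9.01323/2⌋ = 4; lat ⌊7.07727/1⌋ = 7.
Subsquare: lon ⌊1.01323/0.0833333⌋ = 12 → m; lat ⌊0.07727/0.0416667⌋ = 1 → b.
Extended square: lon ⌊0.01323/0.00833333⌋ = 1; lat ⌊0.03560/0.00416667⌋ = 8.

KJ47mb18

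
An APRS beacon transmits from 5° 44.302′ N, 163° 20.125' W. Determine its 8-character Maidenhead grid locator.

AJ85hr97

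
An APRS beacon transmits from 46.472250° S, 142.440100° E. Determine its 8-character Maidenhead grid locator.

QE13fm26

Add 180° to longitude and 90° to latitude: 322.44010, 43.52775.
Field: lon ⌊322.44010/20⌋ = 16 → Q; lat ⌊43.52775/10⌋ = 4 → E.
Square: lon ⌊2.44010/2⌋ = 1; lat ⌊3.52775/1⌋ = 3.
Subsquare: lon ⌊0.44010/0.0833333⌋ = 5 → f; lat ⌊0.52775/0.0416667⌋ = 12 → m.
Extended square: lon ⌊0.02343/0.00833333⌋ = 2; lat ⌊0.02775/0.00416667⌋ = 6.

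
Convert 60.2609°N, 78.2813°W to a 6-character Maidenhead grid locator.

FP00ug

Offset from 180°W / 90°S: lon 101.7187°, lat 150.2609°.
Field (20°×10°, letters A–R): lon ⌊101.7187/20⌋ = 5 → F; lat ⌊150.2609/10⌋ = 15 → P.
Square (2°×1°, digits 0–9): lon ⌊1.7187/2⌋ = 0; lat ⌊0.2609/1⌋ = 0.
Subsquare (5′×2.5′, letters a–x): lon ⌊1.7187/0.0833333⌋ = 20 → u; lat ⌊0.2609/0.0416667⌋ = 6 → g.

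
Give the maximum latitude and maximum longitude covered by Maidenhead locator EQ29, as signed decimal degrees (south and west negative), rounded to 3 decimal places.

80.000, -94.000

Field E=4, Q=16: +4·20° lon, +16·10° lat → SW at lon -100°, lat 70°.
Square 2, 9: +2·2° lon, +9·1° lat → SW at lon -96°, lat 79°.
Cell spans 2° lon × 1° lat. NE corner is SW corner plus one full cell.
latitude 80.000, longitude -94.000.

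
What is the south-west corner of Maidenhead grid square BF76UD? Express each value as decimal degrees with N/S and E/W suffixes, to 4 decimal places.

33.8750° S, 144.3333° W

Field B=1, F=5: +1·20° lon, +5·10° lat → SW at lon -160°, lat -40°.
Square 7, 6: +7·2° lon, +6·1° lat → SW at lon -146°, lat -34°.
Subsquare u=20, d=3: +20·0.0833333° lon, +3·0.0416667° lat → SW at lon -144.333°, lat -33.875°.
latitude 33.8750° S, longitude 144.3333° W.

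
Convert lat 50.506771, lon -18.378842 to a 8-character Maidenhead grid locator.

Add 180° to longitude and 90° to latitude: 161.62116, 140.50677.
Field: 161.62116/20 → 8 → I, 140.50677/10 → 14 → O; chars IO.
Square: 1.62116/2 → 0, 0.50677/1 → 0; chars 00.
Subsquare: 1.62116/0.0833333 → 19 → t, 0.50677/0.0416667 → 12 → m; chars tm.
Extended square: 0.03782/0.00833333 → 4, 0.00677/0.00416667 → 1; chars 41.

IO00tm41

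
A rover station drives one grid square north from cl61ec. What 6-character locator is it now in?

CL61ed

Latitude subsquare c = 2; +1 → 3 = d.
The longitude characters are unchanged.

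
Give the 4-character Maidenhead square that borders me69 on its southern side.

ME68

Latitude square 9; −1 → 8.
The longitude characters are unchanged.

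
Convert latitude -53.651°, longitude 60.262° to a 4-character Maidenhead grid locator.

MD06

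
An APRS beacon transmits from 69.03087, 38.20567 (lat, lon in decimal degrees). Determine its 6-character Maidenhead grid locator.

Offset from 180°W / 90°S: lon 218.2057°, lat 159.0309°.
Field: 218.2057/20 → 10 → K, 159.0309/10 → 15 → P; chars KP.
Square: 18.2057/2 → 9, 9.0309/1 → 9; chars 99.
Subsquare: 0.2057/0.0833333 → 2 → c, 0.0309/0.0416667 → 0 → a; chars ca.

KP99ca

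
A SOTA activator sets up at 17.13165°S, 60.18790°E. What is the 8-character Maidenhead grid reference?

Offset from 180°W / 90°S: lon 240.18790°, lat 72.86835°.
Field (20°×10°, letters A–R): lon ⌊240.18790/20⌋ = 12 → M; lat ⌊72.86835/10⌋ = 7 → H.
Square (2°×1°, digits 0–9): lon ⌊0.18790/2⌋ = 0; lat ⌊2.86835/1⌋ = 2.
Subsquare (5′×2.5′, letters a–x): lon ⌊0.18790/0.0833333⌋ = 2 → c; lat ⌊0.86835/0.0416667⌋ = 20 → u.
Extended square (30″×15″, digits 0–9): lon ⌊0.02123/0.00833333⌋ = 2; lat ⌊0.03502/0.00416667⌋ = 8.

MH02cu28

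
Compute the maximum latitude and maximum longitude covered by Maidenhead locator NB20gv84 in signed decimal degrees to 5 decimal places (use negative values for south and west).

-79.10417, 84.57500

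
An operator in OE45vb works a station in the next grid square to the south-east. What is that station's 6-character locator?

OE45wa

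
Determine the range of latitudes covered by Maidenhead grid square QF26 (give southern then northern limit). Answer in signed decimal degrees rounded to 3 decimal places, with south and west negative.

-34.000, -33.000

Field Q=16, F=5: +16·20° lon, +5·10° lat → SW at lon 140°, lat -40°.
Square 2, 6: +2·2° lon, +6·1° lat → SW at lon 144°, lat -34°.
Cell spans 2° lon × 1° lat.
south -34.000, north -33.000.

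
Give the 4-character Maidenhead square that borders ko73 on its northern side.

Latitude square 3; +1 → 4.
The longitude characters are unchanged.

KO74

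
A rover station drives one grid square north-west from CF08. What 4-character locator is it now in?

BF99

Longitude square 0; −1 → -1, wraps to 9, carry into field.
Longitude field C = 2; −1 → 1 = B.
Latitude square 8; +1 → 9.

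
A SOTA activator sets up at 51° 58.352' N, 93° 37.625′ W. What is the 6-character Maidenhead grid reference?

Shift to the Maidenhead origin (180°W, 90°S): lon 86.3729, lat 141.9725.
Field: lon ⌊86.3729/20⌋ = 4 → E; lat ⌊141.9725/10⌋ = 14 → O.
Square: lon ⌊6.3729/2⌋ = 3; lat ⌊1.9725/1⌋ = 1.
Subsquare: lon ⌊0.3729/0.0833333⌋ = 4 → e; lat ⌊0.9725/0.0416667⌋ = 23 → x.

EO31ex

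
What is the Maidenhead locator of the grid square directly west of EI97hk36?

Longitude extended square 3; −1 → 2.
The latitude characters are unchanged.

EI97hk26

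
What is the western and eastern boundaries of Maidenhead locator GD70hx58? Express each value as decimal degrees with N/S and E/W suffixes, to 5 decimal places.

45.37500° W, 45.36667° W

Field G=6, D=3: +6·20° lon, +3·10° lat → SW at lon -60°, lat -60°.
Square 7, 0: +7·2° lon, +0·1° lat → SW at lon -46°, lat -60°.
Subsquare h=7, x=23: +7·0.0833333° lon, +23·0.0416667° lat → SW at lon -45.4167°, lat -59.0417°.
Extended square 5, 8: +5·0.00833333° lon, +8·0.00416667° lat → SW at lon -45.375°, lat -59.0083°.
Cell spans 0.00833333° lon × 0.00416667° lat.
west 45.37500° W, east 45.36667° W.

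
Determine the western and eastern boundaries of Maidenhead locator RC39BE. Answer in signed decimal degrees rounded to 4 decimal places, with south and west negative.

Field R=17, C=2: +17·20° lon, +2·10° lat → SW at lon 160°, lat -70°.
Square 3, 9: +3·2° lon, +9·1° lat → SW at lon 166°, lat -61°.
Subsquare b=1, e=4: +1·0.0833333° lon, +4·0.0416667° lat → SW at lon 166.083°, lat -60.8333°.
Cell spans 0.0833333° lon × 0.0416667° lat.
west 166.0833, east 166.1667.

166.0833, 166.1667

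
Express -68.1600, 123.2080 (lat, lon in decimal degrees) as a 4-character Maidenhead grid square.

PC11

Offset from 180°W / 90°S: lon 303.21°, lat 21.84°.
Field: 303.21/20 → 15 → P, 21.84/10 → 2 → C; chars PC.
Square: 3.21/2 → 1, 1.84/1 → 1; chars 11.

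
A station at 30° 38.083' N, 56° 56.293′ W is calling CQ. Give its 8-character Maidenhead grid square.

GM10mp72

Offset from 180°W / 90°S: lon 123.06178°, lat 120.63472°.
Field: lon ⌊123.06178/20⌋ = 6 → G; lat ⌊120.63472/10⌋ = 12 → M.
Square: lon ⌊3.06178/2⌋ = 1; lat ⌊0.63472/1⌋ = 0.
Subsquare: lon ⌊1.06178/0.0833333⌋ = 12 → m; lat ⌊0.63472/0.0416667⌋ = 15 → p.
Extended square: lon ⌊0.06178/0.00833333⌋ = 7; lat ⌊0.00972/0.00416667⌋ = 2.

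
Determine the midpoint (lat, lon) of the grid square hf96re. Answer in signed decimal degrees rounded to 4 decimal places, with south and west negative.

-33.8125, -20.5417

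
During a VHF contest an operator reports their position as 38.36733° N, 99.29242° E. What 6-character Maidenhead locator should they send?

NM98pi

Offset from 180°W / 90°S: lon 279.2924°, lat 128.3673°.
Field (20°×10°, letters A–R): 279.2924/20 → 13 → N, 128.3673/10 → 12 → M; chars NM.
Square (2°×1°, digits 0–9): 19.2924/2 → 9, 8.3673/1 → 8; chars 98.
Subsquare (5′×2.5′, letters a–x): 1.2924/0.0833333 → 15 → p, 0.3673/0.0416667 → 8 → i; chars pi.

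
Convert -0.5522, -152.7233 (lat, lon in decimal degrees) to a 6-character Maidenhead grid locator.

BI39pk

Offset from 180°W / 90°S: lon 27.2767°, lat 89.4478°.
Field: lon ⌊27.2767/20⌋ = 1 → B; lat ⌊89.4478/10⌋ = 8 → I.
Square: lon ⌊7.2767/2⌋ = 3; lat ⌊9.4478/1⌋ = 9.
Subsquare: lon ⌊1.2767/0.0833333⌋ = 15 → p; lat ⌊0.4478/0.0416667⌋ = 10 → k.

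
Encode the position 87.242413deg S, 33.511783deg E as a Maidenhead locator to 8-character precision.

KA62ss11

Shift to the Maidenhead origin (180°W, 90°S): lon 213.51178, lat 2.75759.
Field: 213.51178/20 → 10 → K, 2.75759/10 → 0 → A; chars KA.
Square: 13.51178/2 → 6, 2.75759/1 → 2; chars 62.
Subsquare: 1.51178/0.0833333 → 18 → s, 0.75759/0.0416667 → 18 → s; chars ss.
Extended square: 0.01178/0.00833333 → 1, 0.00759/0.00416667 → 1; chars 11.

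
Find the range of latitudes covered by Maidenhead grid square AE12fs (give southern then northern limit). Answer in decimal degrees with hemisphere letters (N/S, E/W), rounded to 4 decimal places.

Field A=0, E=4: +0·20° lon, +4·10° lat → SW at lon -180°, lat -50°.
Square 1, 2: +1·2° lon, +2·1° lat → SW at lon -178°, lat -48°.
Subsquare f=5, s=18: +5·0.0833333° lon, +18·0.0416667° lat → SW at lon -177.583°, lat -47.25°.
Cell spans 0.0833333° lon × 0.0416667° lat.
south 47.2500° S, north 47.2083° S.

47.2500° S, 47.2083° S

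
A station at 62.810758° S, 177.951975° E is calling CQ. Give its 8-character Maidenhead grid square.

RC87xe45

Add 180° to longitude and 90° to latitude: 357.95198, 27.18924.
Field (20°×10°, letters A–R): lon ⌊357.95198/20⌋ = 17 → R; lat ⌊27.18924/10⌋ = 2 → C.
Square (2°×1°, digits 0–9): lon ⌊17.95198/2⌋ = 8; lat ⌊7.18924/1⌋ = 7.
Subsquare (5′×2.5′, letters a–x): lon ⌊1.95198/0.0833333⌋ = 23 → x; lat ⌊0.18924/0.0416667⌋ = 4 → e.
Extended square (30″×15″, digits 0–9): lon ⌊0.03531/0.00833333⌋ = 4; lat ⌊0.02258/0.00416667⌋ = 5.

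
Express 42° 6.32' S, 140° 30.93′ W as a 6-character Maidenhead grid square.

Shift to the Maidenhead origin (180°W, 90°S): lon 39.4845, lat 47.8947.
Field (20°×10°, letters A–R): 39.4845/20 → 1 → B, 47.8947/10 → 4 → E; chars BE.
Square (2°×1°, digits 0–9): 19.4845/2 → 9, 7.8947/1 → 7; chars 97.
Subsquare (5′×2.5′, letters a–x): 1.4845/0.0833333 → 17 → r, 0.8947/0.0416667 → 21 → v; chars rv.

BE97rv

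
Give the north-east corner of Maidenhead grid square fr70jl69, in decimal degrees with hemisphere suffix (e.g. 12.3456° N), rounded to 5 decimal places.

80.50000° N, 65.19167° W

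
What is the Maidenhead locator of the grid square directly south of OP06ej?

Latitude subsquare j = 9; −1 → 8 = i.
The longitude characters are unchanged.

OP06ei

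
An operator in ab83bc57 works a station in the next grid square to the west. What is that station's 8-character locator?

Longitude extended square 5; −1 → 4.
The latitude characters are unchanged.

AB83bc47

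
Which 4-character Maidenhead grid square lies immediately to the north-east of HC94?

Longitude square 9; +1 → 10, wraps to 0, carry into field.
Longitude field H = 7; +1 → 8 = I.
Latitude square 4; +1 → 5.

IC05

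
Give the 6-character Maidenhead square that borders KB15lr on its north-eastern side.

Longitude subsquare l = 11; +1 → 12 = m.
Latitude subsquare r = 17; +1 → 18 = s.

KB15ms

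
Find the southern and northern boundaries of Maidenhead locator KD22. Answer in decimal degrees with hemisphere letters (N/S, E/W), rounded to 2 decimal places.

Field K=10, D=3: +10·20° lon, +3·10° lat → SW at lon 20°, lat -60°.
Square 2, 2: +2·2° lon, +2·1° lat → SW at lon 24°, lat -58°.
Cell spans 2° lon × 1° lat.
south 58.00° S, north 57.00° S.

58.00° S, 57.00° S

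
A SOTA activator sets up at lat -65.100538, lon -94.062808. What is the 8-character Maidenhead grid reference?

EC24xv25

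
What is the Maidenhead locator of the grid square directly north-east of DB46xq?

Longitude subsquare x = 23; +1 → 24, wraps to 0 = a, carry into square.
Longitude square 4; +1 → 5.
Latitude subsquare q = 16; +1 → 17 = r.

DB56ar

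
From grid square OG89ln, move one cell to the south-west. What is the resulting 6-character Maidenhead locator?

OG89km

Longitude subsquare l = 11; −1 → 10 = k.
Latitude subsquare n = 13; −1 → 12 = m.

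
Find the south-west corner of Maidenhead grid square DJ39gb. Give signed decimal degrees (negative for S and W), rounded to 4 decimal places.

Field D=3, J=9: +3·20° lon, +9·10° lat → SW at lon -120°, lat 0°.
Square 3, 9: +3·2° lon, +9·1° lat → SW at lon -114°, lat 9°.
Subsquare g=6, b=1: +6·0.0833333° lon, +1·0.0416667° lat → SW at lon -113.5°, lat 9.04167°.
latitude 9.0417, longitude -113.5000.

9.0417, -113.5000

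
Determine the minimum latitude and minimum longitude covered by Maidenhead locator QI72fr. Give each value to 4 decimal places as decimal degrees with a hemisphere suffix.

Field Q=16, I=8: +16·20° lon, +8·10° lat → SW at lon 140°, lat -10°.
Square 7, 2: +7·2° lon, +2·1° lat → SW at lon 154°, lat -8°.
Subsquare f=5, r=17: +5·0.0833333° lon, +17·0.0416667° lat → SW at lon 154.417°, lat -7.29167°.
latitude 7.2917° S, longitude 154.4167° E.

7.2917° S, 154.4167° E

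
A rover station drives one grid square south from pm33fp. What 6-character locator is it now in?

PM33fo

Latitude subsquare p = 15; −1 → 14 = o.
The longitude characters are unchanged.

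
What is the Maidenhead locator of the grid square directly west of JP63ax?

JP53xx

Longitude subsquare a = 0; −1 → -1, wraps to 23 = x, carry into square.
Longitude square 6; −1 → 5.
The latitude characters are unchanged.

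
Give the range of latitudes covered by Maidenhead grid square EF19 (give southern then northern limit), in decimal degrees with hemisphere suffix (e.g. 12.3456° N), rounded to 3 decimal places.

Field E=4, F=5: +4·20° lon, +5·10° lat → SW at lon -100°, lat -40°.
Square 1, 9: +1·2° lon, +9·1° lat → SW at lon -98°, lat -31°.
Cell spans 2° lon × 1° lat.
south 31.000° S, north 30.000° S.

31.000° S, 30.000° S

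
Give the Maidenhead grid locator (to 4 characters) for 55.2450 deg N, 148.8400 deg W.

BO55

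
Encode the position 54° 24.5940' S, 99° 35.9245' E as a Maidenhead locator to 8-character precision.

Add 180° to longitude and 90° to latitude: 279.59874, 35.59010.
Field: 279.59874/20 → 13 → N, 35.59010/10 → 3 → D; chars ND.
Square: 19.59874/2 → 9, 5.59010/1 → 5; chars 95.
Subsquare: 1.59874/0.0833333 → 19 → t, 0.59010/0.0416667 → 14 → o; chars to.
Extended square: 0.01541/0.00833333 → 1, 0.00677/0.00416667 → 1; chars 11.

ND95to11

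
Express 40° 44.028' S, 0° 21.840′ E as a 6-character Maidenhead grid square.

Offset from 180°W / 90°S: lon 180.3640°, lat 49.2662°.
Field: 180.3640/20 → 9 → J, 49.2662/10 → 4 → E; chars JE.
Square: 0.3640/2 → 0, 9.2662/1 → 9; chars 09.
Subsquare: 0.3640/0.0833333 → 4 → e, 0.2662/0.0416667 → 6 → g; chars eg.

JE09eg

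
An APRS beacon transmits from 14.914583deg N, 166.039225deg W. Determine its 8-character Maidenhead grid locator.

AK64xv59

Shift to the Maidenhead origin (180°W, 90°S): lon 13.96078, lat 104.91458.
Field: 13.96078/20 → 0 → A, 104.91458/10 → 10 → K; chars AK.
Square: 13.96078/2 → 6, 4.91458/1 → 4; chars 64.
Subsquare: 1.96078/0.0833333 → 23 → x, 0.91458/0.0416667 → 21 → v; chars xv.
Extended square: 0.04411/0.00833333 → 5, 0.03958/0.00416667 → 9; chars 59.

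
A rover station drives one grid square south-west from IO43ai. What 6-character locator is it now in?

IO33xh

Longitude subsquare a = 0; −1 → -1, wraps to 23 = x, carry into square.
Longitude square 4; −1 → 3.
Latitude subsquare i = 8; −1 → 7 = h.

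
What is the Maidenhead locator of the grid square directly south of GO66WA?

Latitude subsquare a = 0; −1 → -1, wraps to 23 = x, carry into square.
Latitude square 6; −1 → 5.
The longitude characters are unchanged.

GO65wx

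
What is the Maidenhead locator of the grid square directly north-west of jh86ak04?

JH76xk95

Longitude extended square 0; −1 → -1, wraps to 9, carry into subsquare.
Longitude subsquare a = 0; −1 → -1, wraps to 23 = x, carry into square.
Longitude square 8; −1 → 7.
Latitude extended square 4; +1 → 5.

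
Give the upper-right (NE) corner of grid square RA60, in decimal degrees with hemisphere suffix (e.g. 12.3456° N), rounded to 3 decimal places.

89.000° S, 174.000° E

Field R=17, A=0: +17·20° lon, +0·10° lat → SW at lon 160°, lat -90°.
Square 6, 0: +6·2° lon, +0·1° lat → SW at lon 172°, lat -90°.
Cell spans 2° lon × 1° lat. NE corner is SW corner plus one full cell.
latitude 89.000° S, longitude 174.000° E.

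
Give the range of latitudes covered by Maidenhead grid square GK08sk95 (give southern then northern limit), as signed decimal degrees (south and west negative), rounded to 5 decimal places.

Field G=6, K=10: +6·20° lon, +10·10° lat → SW at lon -60°, lat 10°.
Square 0, 8: +0·2° lon, +8·1° lat → SW at lon -60°, lat 18°.
Subsquare s=18, k=10: +18·0.0833333° lon, +10·0.0416667° lat → SW at lon -58.5°, lat 18.4167°.
Extended square 9, 5: +9·0.00833333° lon, +5·0.00416667° lat → SW at lon -58.425°, lat 18.4375°.
Cell spans 0.00833333° lon × 0.00416667° lat.
south 18.43750, north 18.44167.

18.43750, 18.44167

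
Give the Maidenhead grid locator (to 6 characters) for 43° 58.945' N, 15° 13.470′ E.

JN73ox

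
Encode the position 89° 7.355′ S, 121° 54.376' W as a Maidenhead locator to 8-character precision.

Offset from 180°W / 90°S: lon 58.09373°, lat 0.87742°.
Field: lon ⌊58.09373/20⌋ = 2 → C; lat ⌊0.87742/10⌋ = 0 → A.
Square: lon ⌊18.09373/2⌋ = 9; lat ⌊0.87742/1⌋ = 0.
Subsquare: lon ⌊0.09373/0.0833333⌋ = 1 → b; lat ⌊0.87742/0.0416667⌋ = 21 → v.
Extended square: lon ⌊0.01040/0.00833333⌋ = 1; lat ⌊0.00242/0.00416667⌋ = 0.

CA90bv10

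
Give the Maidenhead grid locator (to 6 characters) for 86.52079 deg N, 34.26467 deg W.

HR26um

Offset from 180°W / 90°S: lon 145.7353°, lat 176.5208°.
Field: 145.7353/20 → 7 → H, 176.5208/10 → 17 → R; chars HR.
Square: 5.7353/2 → 2, 6.5208/1 → 6; chars 26.
Subsquare: 1.7353/0.0833333 → 20 → u, 0.5208/0.0416667 → 12 → m; chars um.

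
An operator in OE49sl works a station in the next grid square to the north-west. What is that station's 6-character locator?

OE49rm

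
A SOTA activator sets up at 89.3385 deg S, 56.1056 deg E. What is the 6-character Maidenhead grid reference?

Shift to the Maidenhead origin (180°W, 90°S): lon 236.1056, lat 0.6615.
Field (20°×10°, letters A–R): lon ⌊236.1056/20⌋ = 11 → L; lat ⌊0.6615/10⌋ = 0 → A.
Square (2°×1°, digits 0–9): lon ⌊16.1056/2⌋ = 8; lat ⌊0.6615/1⌋ = 0.
Subsquare (5′×2.5′, letters a–x): lon ⌊0.1056/0.0833333⌋ = 1 → b; lat ⌊0.6615/0.0416667⌋ = 15 → p.

LA80bp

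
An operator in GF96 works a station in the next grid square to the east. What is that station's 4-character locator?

HF06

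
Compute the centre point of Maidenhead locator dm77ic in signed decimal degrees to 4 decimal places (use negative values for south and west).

37.1042, -105.2917

Field D=3, M=12: +3·20° lon, +12·10° lat → SW at lon -120°, lat 30°.
Square 7, 7: +7·2° lon, +7·1° lat → SW at lon -106°, lat 37°.
Subsquare i=8, c=2: +8·0.0833333° lon, +2·0.0416667° lat → SW at lon -105.333°, lat 37.0833°.
Cell spans 0.0833333° lon × 0.0416667° lat. Centre is SW corner plus half of each.
latitude 37.1042, longitude -105.2917.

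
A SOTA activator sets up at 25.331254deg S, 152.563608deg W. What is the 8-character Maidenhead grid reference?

Offset from 180°W / 90°S: lon 27.43639°, lat 64.66875°.
Field: 27.43639/20 → 1 → B, 64.66875/10 → 6 → G; chars BG.
Square: 7.43639/2 → 3, 4.66875/1 → 4; chars 34.
Subsquare: 1.43639/0.0833333 → 17 → r, 0.66875/0.0416667 → 16 → q; chars rq.
Extended square: 0.01973/0.00833333 → 2, 0.00208/0.00416667 → 0; chars 20.

BG34rq20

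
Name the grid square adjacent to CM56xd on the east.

CM66ad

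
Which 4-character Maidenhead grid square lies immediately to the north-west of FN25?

Longitude square 2; −1 → 1.
Latitude square 5; +1 → 6.

FN16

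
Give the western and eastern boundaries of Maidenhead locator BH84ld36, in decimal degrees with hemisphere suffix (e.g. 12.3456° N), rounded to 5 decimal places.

143.05833° W, 143.05000° W

Field B=1, H=7: +1·20° lon, +7·10° lat → SW at lon -160°, lat -20°.
Square 8, 4: +8·2° lon, +4·1° lat → SW at lon -144°, lat -16°.
Subsquare l=11, d=3: +11·0.0833333° lon, +3·0.0416667° lat → SW at lon -143.083°, lat -15.875°.
Extended square 3, 6: +3·0.00833333° lon, +6·0.00416667° lat → SW at lon -143.058°, lat -15.85°.
Cell spans 0.00833333° lon × 0.00416667° lat.
west 143.05833° W, east 143.05000° W.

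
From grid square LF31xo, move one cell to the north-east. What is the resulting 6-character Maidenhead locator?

Longitude subsquare x = 23; +1 → 24, wraps to 0 = a, carry into square.
Longitude square 3; +1 → 4.
Latitude subsquare o = 14; +1 → 15 = p.

LF41ap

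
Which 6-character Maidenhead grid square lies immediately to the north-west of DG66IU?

Longitude subsquare i = 8; −1 → 7 = h.
Latitude subsquare u = 20; +1 → 21 = v.

DG66hv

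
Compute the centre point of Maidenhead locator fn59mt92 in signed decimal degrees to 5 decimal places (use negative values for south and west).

Field F=5, N=13: +5·20° lon, +13·10° lat → SW at lon -80°, lat 40°.
Square 5, 9: +5·2° lon, +9·1° lat → SW at lon -70°, lat 49°.
Subsquare m=12, t=19: +12·0.0833333° lon, +19·0.0416667° lat → SW at lon -69°, lat 49.7917°.
Extended square 9, 2: +9·0.00833333° lon, +2·0.00416667° lat → SW at lon -68.925°, lat 49.8°.
Cell spans 0.00833333° lon × 0.00416667° lat. Centre is SW corner plus half of each.
latitude 49.80208, longitude -68.92083.

49.80208, -68.92083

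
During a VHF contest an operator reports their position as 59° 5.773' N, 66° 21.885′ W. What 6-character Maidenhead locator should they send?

Shift to the Maidenhead origin (180°W, 90°S): lon 113.6352, lat 149.0962.
Field (20°×10°, letters A–R): 113.6352/20 → 5 → F, 149.0962/10 → 14 → O; chars FO.
Square (2°×1°, digits 0–9): 13.6352/2 → 6, 9.0962/1 → 9; chars 69.
Subsquare (5′×2.5′, letters a–x): 1.6352/0.0833333 → 19 → t, 0.0962/0.0416667 → 2 → c; chars tc.

FO69tc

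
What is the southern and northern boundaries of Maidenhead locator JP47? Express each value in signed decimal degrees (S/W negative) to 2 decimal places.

Field J=9, P=15: +9·20° lon, +15·10° lat → SW at lon 0°, lat 60°.
Square 4, 7: +4·2° lon, +7·1° lat → SW at lon 8°, lat 67°.
Cell spans 2° lon × 1° lat.
south 67.00, north 68.00.

67.00, 68.00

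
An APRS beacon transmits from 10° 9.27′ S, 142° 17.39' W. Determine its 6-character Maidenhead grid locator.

BH89uu

Add 180° to longitude and 90° to latitude: 37.7102, 79.8455.
Field (20°×10°, letters A–R): lon ⌊37.7102/20⌋ = 1 → B; lat ⌊79.8455/10⌋ = 7 → H.
Square (2°×1°, digits 0–9): lon ⌊17.7102/2⌋ = 8; lat ⌊9.8455/1⌋ = 9.
Subsquare (5′×2.5′, letters a–x): lon ⌊1.7102/0.0833333⌋ = 20 → u; lat ⌊0.8455/0.0416667⌋ = 20 → u.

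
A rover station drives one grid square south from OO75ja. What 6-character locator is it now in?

OO74jx

Latitude subsquare a = 0; −1 → -1, wraps to 23 = x, carry into square.
Latitude square 5; −1 → 4.
The longitude characters are unchanged.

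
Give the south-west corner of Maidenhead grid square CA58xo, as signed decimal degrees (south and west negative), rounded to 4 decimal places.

-81.4167, -128.0833

Field C=2, A=0: +2·20° lon, +0·10° lat → SW at lon -140°, lat -90°.
Square 5, 8: +5·2° lon, +8·1° lat → SW at lon -130°, lat -82°.
Subsquare x=23, o=14: +23·0.0833333° lon, +14·0.0416667° lat → SW at lon -128.083°, lat -81.4167°.
latitude -81.4167, longitude -128.0833.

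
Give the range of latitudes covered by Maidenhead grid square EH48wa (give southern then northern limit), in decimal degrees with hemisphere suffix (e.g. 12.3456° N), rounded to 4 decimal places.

12.0000° S, 11.9583° S

Field E=4, H=7: +4·20° lon, +7·10° lat → SW at lon -100°, lat -20°.
Square 4, 8: +4·2° lon, +8·1° lat → SW at lon -92°, lat -12°.
Subsquare w=22, a=0: +22·0.0833333° lon, +0·0.0416667° lat → SW at lon -90.1667°, lat -12°.
Cell spans 0.0833333° lon × 0.0416667° lat.
south 12.0000° S, north 11.9583° S.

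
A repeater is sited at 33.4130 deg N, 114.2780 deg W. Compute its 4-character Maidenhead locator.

Offset from 180°W / 90°S: lon 65.72°, lat 123.41°.
Field: lon ⌊65.72/20⌋ = 3 → D; lat ⌊123.41/10⌋ = 12 → M.
Square: lon ⌊5.72/2⌋ = 2; lat ⌊3.41/1⌋ = 3.

DM23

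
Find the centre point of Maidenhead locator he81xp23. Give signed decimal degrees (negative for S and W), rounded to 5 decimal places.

Field H=7, E=4: +7·20° lon, +4·10° lat → SW at lon -40°, lat -50°.
Square 8, 1: +8·2° lon, +1·1° lat → SW at lon -24°, lat -49°.
Subsquare x=23, p=15: +23·0.0833333° lon, +15·0.0416667° lat → SW at lon -22.0833°, lat -48.375°.
Extended square 2, 3: +2·0.00833333° lon, +3·0.00416667° lat → SW at lon -22.0667°, lat -48.3625°.
Cell spans 0.00833333° lon × 0.00416667° lat. Centre is SW corner plus half of each.
latitude -48.36042, longitude -22.06250.

-48.36042, -22.06250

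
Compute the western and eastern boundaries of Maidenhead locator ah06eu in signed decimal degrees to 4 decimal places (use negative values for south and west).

-179.6667, -179.5833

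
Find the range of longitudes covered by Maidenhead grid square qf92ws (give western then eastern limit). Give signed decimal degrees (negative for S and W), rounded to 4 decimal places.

Field Q=16, F=5: +16·20° lon, +5·10° lat → SW at lon 140°, lat -40°.
Square 9, 2: +9·2° lon, +2·1° lat → SW at lon 158°, lat -38°.
Subsquare w=22, s=18: +22·0.0833333° lon, +18·0.0416667° lat → SW at lon 159.833°, lat -37.25°.
Cell spans 0.0833333° lon × 0.0416667° lat.
west 159.8333, east 159.9167.

159.8333, 159.9167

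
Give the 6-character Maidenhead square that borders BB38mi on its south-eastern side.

BB38nh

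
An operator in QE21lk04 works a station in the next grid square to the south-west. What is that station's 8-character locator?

Longitude extended square 0; −1 → -1, wraps to 9, carry into subsquare.
Longitude subsquare l = 11; −1 → 10 = k.
Latitude extended square 4; −1 → 3.

QE21kk93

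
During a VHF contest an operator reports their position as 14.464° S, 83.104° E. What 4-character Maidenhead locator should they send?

NH15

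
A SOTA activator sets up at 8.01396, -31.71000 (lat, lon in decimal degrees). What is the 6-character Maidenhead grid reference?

HJ48da

Offset from 180°W / 90°S: lon 148.2900°, lat 98.0140°.
Field (20°×10°, letters A–R): lon ⌊148.2900/20⌋ = 7 → H; lat ⌊98.0140/10⌋ = 9 → J.
Square (2°×1°, digits 0–9): lon ⌊8.2900/2⌋ = 4; lat ⌊8.0140/1⌋ = 8.
Subsquare (5′×2.5′, letters a–x): lon ⌊0.2900/0.0833333⌋ = 3 → d; lat ⌊0.0140/0.0416667⌋ = 0 → a.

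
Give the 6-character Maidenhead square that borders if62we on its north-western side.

IF62vf

Longitude subsquare w = 22; −1 → 21 = v.
Latitude subsquare e = 4; +1 → 5 = f.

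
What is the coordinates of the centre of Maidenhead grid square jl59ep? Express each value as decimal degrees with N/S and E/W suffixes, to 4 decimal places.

29.6458° N, 10.3750° E

Field J=9, L=11: +9·20° lon, +11·10° lat → SW at lon 0°, lat 20°.
Square 5, 9: +5·2° lon, +9·1° lat → SW at lon 10°, lat 29°.
Subsquare e=4, p=15: +4·0.0833333° lon, +15·0.0416667° lat → SW at lon 10.3333°, lat 29.625°.
Cell spans 0.0833333° lon × 0.0416667° lat. Centre is SW corner plus half of each.
latitude 29.6458° N, longitude 10.3750° E.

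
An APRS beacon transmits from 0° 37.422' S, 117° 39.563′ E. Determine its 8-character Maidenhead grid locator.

Shift to the Maidenhead origin (180°W, 90°S): lon 297.65938, lat 89.37630.
Field: 297.65938/20 → 14 → O, 89.37630/10 → 8 → I; chars OI.
Square: 17.65938/2 → 8, 9.37630/1 → 9; chars 89.
Subsquare: 1.65938/0.0833333 → 19 → t, 0.37630/0.0416667 → 9 → j; chars tj.
Extended square: 0.07605/0.00833333 → 9, 0.00130/0.00416667 → 0; chars 90.

OI89tj90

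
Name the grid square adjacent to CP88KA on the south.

Latitude subsquare a = 0; −1 → -1, wraps to 23 = x, carry into square.
Latitude square 8; −1 → 7.
The longitude characters are unchanged.

CP87kx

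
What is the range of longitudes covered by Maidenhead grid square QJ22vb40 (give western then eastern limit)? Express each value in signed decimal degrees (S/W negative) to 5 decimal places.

145.78333, 145.79167

Field Q=16, J=9: +16·20° lon, +9·10° lat → SW at lon 140°, lat 0°.
Square 2, 2: +2·2° lon, +2·1° lat → SW at lon 144°, lat 2°.
Subsquare v=21, b=1: +21·0.0833333° lon, +1·0.0416667° lat → SW at lon 145.75°, lat 2.04167°.
Extended square 4, 0: +4·0.00833333° lon, +0·0.00416667° lat → SW at lon 145.783°, lat 2.04167°.
Cell spans 0.00833333° lon × 0.00416667° lat.
west 145.78333, east 145.79167.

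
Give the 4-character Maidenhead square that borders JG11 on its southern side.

Latitude square 1; −1 → 0.
The longitude characters are unchanged.

JG10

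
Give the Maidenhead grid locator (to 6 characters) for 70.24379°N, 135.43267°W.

CQ20gf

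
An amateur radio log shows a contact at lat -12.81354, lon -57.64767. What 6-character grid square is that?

Offset from 180°W / 90°S: lon 122.3523°, lat 77.1865°.
Field (20°×10°, letters A–R): 122.3523/20 → 6 → G, 77.1865/10 → 7 → H; chars GH.
Square (2°×1°, digits 0–9): 2.3523/2 → 1, 7.1865/1 → 7; chars 17.
Subsquare (5′×2.5′, letters a–x): 0.3523/0.0833333 → 4 → e, 0.1865/0.0416667 → 4 → e; chars ee.

GH17ee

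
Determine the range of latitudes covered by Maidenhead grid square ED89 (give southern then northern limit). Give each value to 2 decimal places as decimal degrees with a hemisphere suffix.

Field E=4, D=3: +4·20° lon, +3·10° lat → SW at lon -100°, lat -60°.
Square 8, 9: +8·2° lon, +9·1° lat → SW at lon -84°, lat -51°.
Cell spans 2° lon × 1° lat.
south 51.00° S, north 50.00° S.

51.00° S, 50.00° S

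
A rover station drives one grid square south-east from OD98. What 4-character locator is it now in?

Longitude square 9; +1 → 10, wraps to 0, carry into field.
Longitude field O = 14; +1 → 15 = P.
Latitude square 8; −1 → 7.

PD07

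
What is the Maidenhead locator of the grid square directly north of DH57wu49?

DH57wv40

Latitude extended square 9; +1 → 10, wraps to 0, carry into subsquare.
Latitude subsquare u = 20; +1 → 21 = v.
The longitude characters are unchanged.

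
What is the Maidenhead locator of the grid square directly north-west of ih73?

Longitude square 7; −1 → 6.
Latitude square 3; +1 → 4.

IH64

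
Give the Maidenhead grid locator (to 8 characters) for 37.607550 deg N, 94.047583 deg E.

Shift to the Maidenhead origin (180°W, 90°S): lon 274.04758, lat 127.60755.
Field: lon ⌊274.04758/20⌋ = 13 → N; lat ⌊127.60755/10⌋ = 12 → M.
Square: lon ⌊14.04758/2⌋ = 7; lat ⌊7.60755/1⌋ = 7.
Subsquare: lon ⌊0.04758/0.0833333⌋ = 0 → a; lat ⌊0.60755/0.0416667⌋ = 14 → o.
Extended square: lon ⌊0.04758/0.00833333⌋ = 5; lat ⌊0.02422/0.00416667⌋ = 5.

NM77ao55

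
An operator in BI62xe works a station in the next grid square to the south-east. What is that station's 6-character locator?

Longitude subsquare x = 23; +1 → 24, wraps to 0 = a, carry into square.
Longitude square 6; +1 → 7.
Latitude subsquare e = 4; −1 → 3 = d.

BI72ad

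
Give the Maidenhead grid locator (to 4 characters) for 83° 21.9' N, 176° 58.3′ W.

AR13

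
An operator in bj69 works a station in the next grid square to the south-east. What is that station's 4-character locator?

BJ78

Longitude square 6; +1 → 7.
Latitude square 9; −1 → 8.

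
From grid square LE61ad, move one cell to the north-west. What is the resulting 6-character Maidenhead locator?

LE51xe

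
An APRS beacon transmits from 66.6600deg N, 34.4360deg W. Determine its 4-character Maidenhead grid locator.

Shift to the Maidenhead origin (180°W, 90°S): lon 145.56, lat 156.66.
Field: lon ⌊145.56/20⌋ = 7 → H; lat ⌊156.66/10⌋ = 15 → P.
Square: lon ⌊5.56/2⌋ = 2; lat ⌊6.66/1⌋ = 6.

HP26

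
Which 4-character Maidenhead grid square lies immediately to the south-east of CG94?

DG03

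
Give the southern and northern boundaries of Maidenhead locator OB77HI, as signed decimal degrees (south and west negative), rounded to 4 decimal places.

-72.6667, -72.6250

Field O=14, B=1: +14·20° lon, +1·10° lat → SW at lon 100°, lat -80°.
Square 7, 7: +7·2° lon, +7·1° lat → SW at lon 114°, lat -73°.
Subsquare h=7, i=8: +7·0.0833333° lon, +8·0.0416667° lat → SW at lon 114.583°, lat -72.6667°.
Cell spans 0.0833333° lon × 0.0416667° lat.
south -72.6667, north -72.6250.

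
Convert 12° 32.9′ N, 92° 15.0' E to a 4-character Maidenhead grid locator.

NK62

Shift to the Maidenhead origin (180°W, 90°S): lon 272.25, lat 102.55.
Field (20°×10°, letters A–R): 272.25/20 → 13 → N, 102.55/10 → 10 → K; chars NK.
Square (2°×1°, digits 0–9): 12.25/2 → 6, 2.55/1 → 2; chars 62.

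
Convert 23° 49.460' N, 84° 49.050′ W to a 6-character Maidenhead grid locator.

EL73ot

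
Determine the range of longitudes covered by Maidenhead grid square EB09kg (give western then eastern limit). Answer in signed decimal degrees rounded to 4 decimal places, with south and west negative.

Field E=4, B=1: +4·20° lon, +1·10° lat → SW at lon -100°, lat -80°.
Square 0, 9: +0·2° lon, +9·1° lat → SW at lon -100°, lat -71°.
Subsquare k=10, g=6: +10·0.0833333° lon, +6·0.0416667° lat → SW at lon -99.1667°, lat -70.75°.
Cell spans 0.0833333° lon × 0.0416667° lat.
west -99.1667, east -99.0833.

-99.1667, -99.0833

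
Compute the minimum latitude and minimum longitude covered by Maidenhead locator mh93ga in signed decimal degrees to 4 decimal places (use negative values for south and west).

Field M=12, H=7: +12·20° lon, +7·10° lat → SW at lon 60°, lat -20°.
Square 9, 3: +9·2° lon, +3·1° lat → SW at lon 78°, lat -17°.
Subsquare g=6, a=0: +6·0.0833333° lon, +0·0.0416667° lat → SW at lon 78.5°, lat -17°.
latitude -17.0000, longitude 78.5000.

-17.0000, 78.5000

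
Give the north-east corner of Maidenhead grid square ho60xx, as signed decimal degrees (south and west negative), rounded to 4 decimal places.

Field H=7, O=14: +7·20° lon, +14·10° lat → SW at lon -40°, lat 50°.
Square 6, 0: +6·2° lon, +0·1° lat → SW at lon -28°, lat 50°.
Subsquare x=23, x=23: +23·0.0833333° lon, +23·0.0416667° lat → SW at lon -26.0833°, lat 50.9583°.
Cell spans 0.0833333° lon × 0.0416667° lat. NE corner is SW corner plus one full cell.
latitude 51.0000, longitude -26.0000.

51.0000, -26.0000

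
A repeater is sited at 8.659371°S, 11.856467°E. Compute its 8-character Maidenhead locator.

JI51wi21

Add 180° to longitude and 90° to latitude: 191.85647, 81.34063.
Field (20°×10°, letters A–R): 191.85647/20 → 9 → J, 81.34063/10 → 8 → I; chars JI.
Square (2°×1°, digits 0–9): 11.85647/2 → 5, 1.34063/1 → 1; chars 51.
Subsquare (5′×2.5′, letters a–x): 1.85647/0.0833333 → 22 → w, 0.34063/0.0416667 → 8 → i; chars wi.
Extended square (30″×15″, digits 0–9): 0.02313/0.00833333 → 2, 0.00730/0.00416667 → 1; chars 21.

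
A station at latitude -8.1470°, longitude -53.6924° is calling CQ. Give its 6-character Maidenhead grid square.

GI31du

Add 180° to longitude and 90° to latitude: 126.3076, 81.8530.
Field: lon ⌊126.3076/20⌋ = 6 → G; lat ⌊81.8530/10⌋ = 8 → I.
Square: lon ⌊6.3076/2⌋ = 3; lat ⌊1.8530/1⌋ = 1.
Subsquare: lon ⌊0.3076/0.0833333⌋ = 3 → d; lat ⌊0.8530/0.0416667⌋ = 20 → u.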